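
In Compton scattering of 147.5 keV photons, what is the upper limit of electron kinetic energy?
53.9858 keV

Maximum energy transfer occurs at θ = 180° (backscattering).

Initial photon: E₀ = 147.5 keV → λ₀ = 8.4057 pm

Maximum Compton shift (at 180°):
Δλ_max = 2λ_C = 2 × 2.4263 = 4.8526 pm

Final wavelength:
λ' = 8.4057 + 4.8526 = 13.2583 pm

Minimum photon energy (maximum energy to electron):
E'_min = hc/λ' = 93.5142 keV

Maximum electron kinetic energy:
K_max = E₀ - E'_min = 147.5000 - 93.5142 = 53.9858 keV

(Intermediate values are shown rounded; full precision is carried through to the final answer.)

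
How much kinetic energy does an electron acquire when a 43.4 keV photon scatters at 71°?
2.3513 keV

By energy conservation: K_e = E_initial - E_final

First find the scattered photon energy:
Initial wavelength: λ = hc/E = 28.5678 pm
Compton shift: Δλ = λ_C(1 - cos(71°)) = 1.6364 pm
Final wavelength: λ' = 28.5678 + 1.6364 = 30.2042 pm
Final photon energy: E' = hc/λ' = 41.0487 keV

Electron kinetic energy:
K_e = E - E' = 43.4000 - 41.0487 = 2.3513 keV

(Intermediate values are shown rounded; full precision is carried through to the final answer.)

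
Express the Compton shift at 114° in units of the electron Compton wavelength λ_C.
1.4067 λ_C

The Compton shift formula is:
Δλ = λ_C(1 - cos θ)

Dividing both sides by λ_C:
Δλ/λ_C = 1 - cos θ

For θ = 114°:
Δλ/λ_C = 1 - cos(114°)
Δλ/λ_C = 1 - -0.4067
Δλ/λ_C = 1.4067

This means the shift is 1.4067 × λ_C = 3.4132 pm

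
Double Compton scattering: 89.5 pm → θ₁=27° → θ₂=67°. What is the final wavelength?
91.2427 pm

Apply Compton shift twice:

First scattering at θ₁ = 27°:
Δλ₁ = λ_C(1 - cos(27°))
Δλ₁ = 2.4263 × 0.1090
Δλ₁ = 0.2645 pm

After first scattering:
λ₁ = 89.5 + 0.2645 = 89.7645 pm

Second scattering at θ₂ = 67°:
Δλ₂ = λ_C(1 - cos(67°))
Δλ₂ = 2.4263 × 0.6093
Δλ₂ = 1.4783 pm

Final wavelength:
λ₂ = 89.7645 + 1.4783 = 91.2427 pm

Total shift: Δλ_total = 0.2645 + 1.4783 = 1.7427 pm

(Intermediate values are shown rounded; full precision is carried through to the final answer.)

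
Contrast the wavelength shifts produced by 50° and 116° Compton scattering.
116° produces the larger shift by a factor of 4.027

Calculate both shifts using Δλ = λ_C(1 - cos θ):

For θ₁ = 50°:
Δλ₁ = 2.4263 × (1 - cos(50°))
Δλ₁ = 2.4263 × 0.3572
Δλ₁ = 0.8667 pm

For θ₂ = 116°:
Δλ₂ = 2.4263 × (1 - cos(116°))
Δλ₂ = 2.4263 × 1.4384
Δλ₂ = 3.4899 pm

The 116° angle produces the larger shift.
Ratio: 3.4899/0.8667 = 4.027

(Intermediate values are shown rounded; full precision is carried through to the final answer.)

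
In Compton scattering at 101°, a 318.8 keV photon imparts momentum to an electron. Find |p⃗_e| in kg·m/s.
2.1199e-22 kg·m/s

The electron is initially at rest, so by conservation of momentum:
p⃗_e = p⃗₀ − p⃗'  (incident photon momentum minus scattered photon momentum)

Photon momentum magnitudes (p = h/λ = E/c):
λ₀ = hc/E₀ = 3.8891 pm → p₀ = h/λ₀ = 1.7038e-22 kg·m/s
Δλ = λ_C(1 − cos 101°) = 2.8893 pm
λ' = 6.7784 pm → p' = h/λ' = 9.7753e-23 kg·m/s

The scattered photon makes angle θ = 101° with the incident direction, so by the law of cosines:
|p⃗_e|² = p₀² + p'² − 2p₀p'cos θ
|p⃗_e|² = (1.7038e-22)² + (9.7753e-23)² − 2·1.7038e-22·9.7753e-23·cos(101°)
|p⃗_e| = 2.1199e-22 kg·m/s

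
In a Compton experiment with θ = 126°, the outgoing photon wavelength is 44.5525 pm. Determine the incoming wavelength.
40.7000 pm

From λ' = λ + Δλ, we have λ = λ' - Δλ

First calculate the Compton shift:
Δλ = λ_C(1 - cos θ)
Δλ = 2.4263 × (1 - cos(126°))
Δλ = 2.4263 × 1.5878
Δλ = 3.8525 pm

Initial wavelength:
λ = λ' - Δλ
λ = 44.5525 - 3.8525
λ = 40.7000 pm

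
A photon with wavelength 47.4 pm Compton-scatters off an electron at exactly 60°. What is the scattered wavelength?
48.6132 pm

Using the Compton formula: λ' = λ + λ_C(1 − cos θ)

For θ = 60°, cos θ = 1/2 (exact) = 0.5000, so:
1 − cos 60° = 1 − (1/2) = 0.5000

Δλ = λ_C × 0.5000 = 2.4263 × 0.5000 = 1.2132 pm

λ' = 47.4 + 1.2132 = 48.6132 pm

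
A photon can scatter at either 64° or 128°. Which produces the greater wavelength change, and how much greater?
128° produces the larger shift by a factor of 2.877

Calculate both shifts using Δλ = λ_C(1 - cos θ):

For θ₁ = 64°:
Δλ₁ = 2.4263 × (1 - cos(64°))
Δλ₁ = 2.4263 × 0.5616
Δλ₁ = 1.3627 pm

For θ₂ = 128°:
Δλ₂ = 2.4263 × (1 - cos(128°))
Δλ₂ = 2.4263 × 1.6157
Δλ₂ = 3.9201 pm

The 128° angle produces the larger shift.
Ratio: 3.9201/1.3627 = 2.877

(Intermediate values are shown rounded; full precision is carried through to the final answer.)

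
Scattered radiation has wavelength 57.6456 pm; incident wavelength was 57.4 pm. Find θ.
26.00°

First find the wavelength shift:
Δλ = λ' - λ = 57.6456 - 57.4 = 0.2456 pm

Using Δλ = λ_C(1 - cos θ), with λ_C = h/(m_e·c) ≈ 2.42631024 pm:
cos θ = 1 - Δλ/λ_C
cos θ = 1 - 0.2456/2.42631024
cos θ = 0.898776

θ = arccos(0.898776)
θ = 26.00°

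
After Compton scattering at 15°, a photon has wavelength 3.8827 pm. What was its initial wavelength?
3.8000 pm

From λ' = λ + Δλ, we have λ = λ' - Δλ

First calculate the Compton shift:
Δλ = λ_C(1 - cos θ)
Δλ = 2.4263 × (1 - cos(15°))
Δλ = 2.4263 × 0.0341
Δλ = 0.0827 pm

Initial wavelength:
λ = λ' - Δλ
λ = 3.8827 - 0.0827
λ = 3.8000 pm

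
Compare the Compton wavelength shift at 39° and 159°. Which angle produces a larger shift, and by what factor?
159° produces the larger shift by a factor of 8.676

Calculate both shifts using Δλ = λ_C(1 - cos θ):

For θ₁ = 39°:
Δλ₁ = 2.4263 × (1 - cos(39°))
Δλ₁ = 2.4263 × 0.2229
Δλ₁ = 0.5407 pm

For θ₂ = 159°:
Δλ₂ = 2.4263 × (1 - cos(159°))
Δλ₂ = 2.4263 × 1.9336
Δλ₂ = 4.6915 pm

The 159° angle produces the larger shift.
Ratio: 4.6915/0.5407 = 8.676

(Intermediate values are shown rounded; full precision is carried through to the final answer.)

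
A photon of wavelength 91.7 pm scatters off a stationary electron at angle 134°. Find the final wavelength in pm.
95.8118 pm

Using the Compton scattering formula:
λ' = λ + Δλ = λ + λ_C(1 - cos θ)

Given:
- Initial wavelength λ = 91.7 pm
- Scattering angle θ = 134°
- Compton wavelength λ_C ≈ 2.4263 pm

Calculate the shift:
Δλ = 2.4263 × (1 - cos(134°))
Δλ = 2.4263 × 1.6947
Δλ = 4.1118 pm

Final wavelength:
λ' = 91.7 + 4.1118 = 95.8118 pm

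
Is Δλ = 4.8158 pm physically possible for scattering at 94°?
No, inconsistent

Calculate the expected shift for θ = 94°:

Δλ_expected = λ_C(1 - cos(94°))
Δλ_expected = 2.4263 × (1 - cos(94°))
Δλ_expected = 2.4263 × 1.0698
Δλ_expected = 2.5956 pm

Given shift: 4.8158 pm
Expected shift: 2.5956 pm
Difference: 2.2202 pm

The values do not match. The given shift corresponds to θ ≈ 170.0°, not 94°.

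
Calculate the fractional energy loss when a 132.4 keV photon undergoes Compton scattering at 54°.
0.0965 (or 9.65%)

Calculate initial and final photon energies:

Initial: E₀ = 132.4 keV → λ₀ = 9.3644 pm
Compton shift: Δλ = 1.0002 pm
Final wavelength: λ' = 10.3645 pm
Final energy: E' = 119.6236 keV

Fractional energy loss:
(E₀ - E')/E₀ = (132.4000 - 119.6236)/132.4000
= 12.7764/132.4000
= 0.0965
= 9.65%

(Intermediate values are shown rounded; full precision is carried through to the final answer.)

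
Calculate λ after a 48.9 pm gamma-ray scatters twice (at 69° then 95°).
53.0946 pm

Apply Compton shift twice:

First scattering at θ₁ = 69°:
Δλ₁ = λ_C(1 - cos(69°))
Δλ₁ = 2.4263 × 0.6416
Δλ₁ = 1.5568 pm

After first scattering:
λ₁ = 48.9 + 1.5568 = 50.4568 pm

Second scattering at θ₂ = 95°:
Δλ₂ = λ_C(1 - cos(95°))
Δλ₂ = 2.4263 × 1.0872
Δλ₂ = 2.6378 pm

Final wavelength:
λ₂ = 50.4568 + 2.6378 = 53.0946 pm

Total shift: Δλ_total = 1.5568 + 2.6378 = 4.1946 pm

(Intermediate values are shown rounded; full precision is carried through to the final answer.)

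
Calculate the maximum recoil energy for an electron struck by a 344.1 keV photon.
197.4732 keV

Maximum energy transfer occurs at θ = 180° (backscattering).

Initial photon: E₀ = 344.1 keV → λ₀ = 3.6031 pm

Maximum Compton shift (at 180°):
Δλ_max = 2λ_C = 2 × 2.4263 = 4.8526 pm

Final wavelength:
λ' = 3.6031 + 4.8526 = 8.4558 pm

Minimum photon energy (maximum energy to electron):
E'_min = hc/λ' = 146.6268 keV

Maximum electron kinetic energy:
K_max = E₀ - E'_min = 344.1000 - 146.6268 = 197.4732 keV

(Intermediate values are shown rounded; full precision is carried through to the final answer.)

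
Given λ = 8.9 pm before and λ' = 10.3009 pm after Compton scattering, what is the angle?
65.00°

First find the wavelength shift:
Δλ = λ' - λ = 10.3009 - 8.9 = 1.4009 pm

Using Δλ = λ_C(1 - cos θ), with λ_C = h/(m_e·c) ≈ 2.42631024 pm:
cos θ = 1 - Δλ/λ_C
cos θ = 1 - 1.4009/2.42631024
cos θ = 0.422621

θ = arccos(0.422621)
θ = 65.00°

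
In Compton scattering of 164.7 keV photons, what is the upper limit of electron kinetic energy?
64.5553 keV

Maximum energy transfer occurs at θ = 180° (backscattering).

Initial photon: E₀ = 164.7 keV → λ₀ = 7.5279 pm

Maximum Compton shift (at 180°):
Δλ_max = 2λ_C = 2 × 2.4263 = 4.8526 pm

Final wavelength:
λ' = 7.5279 + 4.8526 = 12.3805 pm

Minimum photon energy (maximum energy to electron):
E'_min = hc/λ' = 100.1447 keV

Maximum electron kinetic energy:
K_max = E₀ - E'_min = 164.7000 - 100.1447 = 64.5553 keV

(Intermediate values are shown rounded; full precision is carried through to the final answer.)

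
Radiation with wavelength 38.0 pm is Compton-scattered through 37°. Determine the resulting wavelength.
38.4886 pm

Using the Compton scattering formula:
λ' = λ + Δλ = λ + λ_C(1 - cos θ)

Given:
- Initial wavelength λ = 38.0 pm
- Scattering angle θ = 37°
- Compton wavelength λ_C ≈ 2.4263 pm

Calculate the shift:
Δλ = 2.4263 × (1 - cos(37°))
Δλ = 2.4263 × 0.2014
Δλ = 0.4886 pm

Final wavelength:
λ' = 38.0 + 0.4886 = 38.4886 pm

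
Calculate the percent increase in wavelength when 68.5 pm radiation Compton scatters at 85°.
3.2333%

Calculate the Compton shift:
Δλ = λ_C(1 - cos(85°))
Δλ = 2.4263 × (1 - cos(85°))
Δλ = 2.4263 × 0.9128
Δλ = 2.2148 pm

Percentage change:
(Δλ/λ₀) × 100 = (2.2148/68.5) × 100
= 3.2333%

(Intermediate values are shown rounded; full precision is carried through to the final answer.)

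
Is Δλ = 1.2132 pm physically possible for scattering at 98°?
No, inconsistent

Calculate the expected shift for θ = 98°:

Δλ_expected = λ_C(1 - cos(98°))
Δλ_expected = 2.4263 × (1 - cos(98°))
Δλ_expected = 2.4263 × 1.1392
Δλ_expected = 2.7640 pm

Given shift: 1.2132 pm
Expected shift: 2.7640 pm
Difference: 1.5508 pm

The values do not match. The given shift corresponds to θ ≈ 60.0°, not 98°.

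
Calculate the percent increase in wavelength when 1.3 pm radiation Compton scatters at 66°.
110.7262%

Calculate the Compton shift:
Δλ = λ_C(1 - cos(66°))
Δλ = 2.4263 × (1 - cos(66°))
Δλ = 2.4263 × 0.5933
Δλ = 1.4394 pm

Percentage change:
(Δλ/λ₀) × 100 = (1.4394/1.3) × 100
= 110.7262%

(Intermediate values are shown rounded; full precision is carried through to the final answer.)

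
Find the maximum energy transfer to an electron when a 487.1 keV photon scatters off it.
319.5079 keV

Maximum energy transfer occurs at θ = 180° (backscattering).

Initial photon: E₀ = 487.1 keV → λ₀ = 2.5454 pm

Maximum Compton shift (at 180°):
Δλ_max = 2λ_C = 2 × 2.4263 = 4.8526 pm

Final wavelength:
λ' = 2.5454 + 4.8526 = 7.3980 pm

Minimum photon energy (maximum energy to electron):
E'_min = hc/λ' = 167.5921 keV

Maximum electron kinetic energy:
K_max = E₀ - E'_min = 487.1000 - 167.5921 = 319.5079 keV

(Intermediate values are shown rounded; full precision is carried through to the final answer.)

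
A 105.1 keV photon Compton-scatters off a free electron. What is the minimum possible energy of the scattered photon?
74.4676 keV (at θ = 180°)

The scattered photon has minimum energy when its wavelength is maximum, i.e., when the Compton shift Δλ = λ_C(1 − cos θ) is maximum. This occurs at θ = 180° (backscattering), giving Δλ_max = 2λ_C = 4.8526 pm.

Initial wavelength: λ₀ = hc/E₀ = 11.7968 pm
Maximum final wavelength: λ'_max = λ₀ + 2λ_C = 11.7968 + 4.8526 = 16.6494 pm
Minimum final energy: E'_min = hc/λ'_max = 74.4676 keV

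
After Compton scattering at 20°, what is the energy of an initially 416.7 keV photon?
397.1679 keV

First convert energy to wavelength:
λ = hc/E, with hc ≈ 1239.842 keV·pm (i.e. 1239.842 eV·nm)

For E = 416.7 keV = 416700 eV:
λ = 1239.842 keV·pm / 416.7 keV
λ = 2.9754 pm

Calculate the Compton shift:
Δλ = λ_C(1 - cos(20°)) = 2.4263 × 0.0603
Δλ = 0.1463 pm

Final wavelength:
λ' = 2.9754 + 0.1463 = 3.1217 pm

Final energy:
E' = hc/λ' = 1239.842 / 3.1217 = 397.1679 keV

(Intermediate values are shown rounded; full precision is carried through to the final answer.)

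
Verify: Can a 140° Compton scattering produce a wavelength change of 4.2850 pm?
Yes, consistent

Calculate the expected shift for θ = 140°:

Δλ_expected = λ_C(1 - cos(140°))
Δλ_expected = 2.4263 × (1 - cos(140°))
Δλ_expected = 2.4263 × 1.7660
Δλ_expected = 4.2850 pm

Given shift: 4.2850 pm
Expected shift: 4.2850 pm
Difference: 0.0000 pm

The values match. This is consistent with Compton scattering at the stated angle.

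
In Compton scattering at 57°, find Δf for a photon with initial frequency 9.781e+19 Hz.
2.592e+19 Hz (decrease)

Convert frequency to wavelength (c = 299792458 m/s):
λ₀ = c/f₀ = 299792458/9.781e+19 = 3.0650492e-12 m = 3.0650 pm

Calculate Compton shift:
Δλ = λ_C(1 - cos(57°)) = 1.1048 pm

Final wavelength:
λ' = λ₀ + Δλ = 3.0650 + 1.1048 = 4.1699 pm

Final frequency:
f' = c/λ' = 299792458/4.1698961e-12 = 7.1894467e+19 Hz

Frequency shift (decrease):
Δf = f₀ - f' = 9.781e+19 - 7.1894467e+19 = 2.592e+19 Hz

(Intermediate values are shown rounded; full precision is carried through to the final answer.)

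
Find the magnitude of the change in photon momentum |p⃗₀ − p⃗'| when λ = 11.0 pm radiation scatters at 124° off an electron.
9.3043e-23 kg·m/s

Photon momentum magnitude is p = h/λ.

Initial momentum:
p₀ = h/λ = 6.6261e-34/1.1000e-11 = 6.0237e-23 kg·m/s

After scattering:
λ' = λ + Δλ = 11.0 + 3.7831 = 14.7831 pm
p' = h/λ' = 6.6261e-34/1.4783e-11 = 4.4822e-23 kg·m/s

Momentum is a vector; the scattered photon's direction makes angle θ = 124° with the incident direction. The magnitude of the vector change Δp⃗ = p⃗₀ − p⃗' is found from the law of cosines:
|Δp⃗|² = p₀² + p'² − 2p₀p'cos θ
|Δp⃗|² = (6.0237e-23)² + (4.4822e-23)² − 2·6.0237e-23·4.4822e-23·cos(124°)
|Δp⃗| = 9.3043e-23 kg·m/s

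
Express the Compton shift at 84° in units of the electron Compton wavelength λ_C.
0.8955 λ_C

The Compton shift formula is:
Δλ = λ_C(1 - cos θ)

Dividing both sides by λ_C:
Δλ/λ_C = 1 - cos θ

For θ = 84°:
Δλ/λ_C = 1 - cos(84°)
Δλ/λ_C = 1 - 0.1045
Δλ/λ_C = 0.8955

This means the shift is 0.8955 × λ_C = 2.1727 pm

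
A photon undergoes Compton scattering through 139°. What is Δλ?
4.2575 pm

Using the Compton scattering formula:
Δλ = λ_C(1 - cos θ)

where λ_C = h/(m_e·c) ≈ 2.4263 pm is the Compton wavelength of an electron.

For θ = 139°:
cos(139°) = -0.7547
1 - cos(139°) = 1.7547

Δλ = 2.4263 × 1.7547
Δλ = 4.2575 pm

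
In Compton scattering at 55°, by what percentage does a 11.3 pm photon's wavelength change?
9.1561%

Calculate the Compton shift:
Δλ = λ_C(1 - cos(55°))
Δλ = 2.4263 × (1 - cos(55°))
Δλ = 2.4263 × 0.4264
Δλ = 1.0346 pm

Percentage change:
(Δλ/λ₀) × 100 = (1.0346/11.3) × 100
= 9.1561%

(Intermediate values are shown rounded; full precision is carried through to the final answer.)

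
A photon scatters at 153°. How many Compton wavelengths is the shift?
1.8910 λ_C

The Compton shift formula is:
Δλ = λ_C(1 - cos θ)

Dividing both sides by λ_C:
Δλ/λ_C = 1 - cos θ

For θ = 153°:
Δλ/λ_C = 1 - cos(153°)
Δλ/λ_C = 1 - -0.8910
Δλ/λ_C = 1.8910

This means the shift is 1.8910 × λ_C = 4.5882 pm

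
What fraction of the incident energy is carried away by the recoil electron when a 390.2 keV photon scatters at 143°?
0.5787 (or 57.87%)

Calculate initial and final photon energies:

Initial: E₀ = 390.2 keV → λ₀ = 3.1775 pm
Compton shift: Δλ = 4.3640 pm
Final wavelength: λ' = 7.5415 pm
Final energy: E' = 164.4026 keV

Fractional energy loss:
(E₀ - E')/E₀ = (390.2000 - 164.4026)/390.2000
= 225.7974/390.2000
= 0.5787
= 57.87%

(Intermediate values are shown rounded; full precision is carried through to the final answer.)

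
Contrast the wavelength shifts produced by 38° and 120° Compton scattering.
120° produces the larger shift by a factor of 7.076

Calculate both shifts using Δλ = λ_C(1 - cos θ):

For θ₁ = 38°:
Δλ₁ = 2.4263 × (1 - cos(38°))
Δλ₁ = 2.4263 × 0.2120
Δλ₁ = 0.5144 pm

For θ₂ = 120°:
Δλ₂ = 2.4263 × (1 - cos(120°))
Δλ₂ = 2.4263 × 1.5000
Δλ₂ = 3.6395 pm

The 120° angle produces the larger shift.
Ratio: 3.6395/0.5144 = 7.076

(Intermediate values are shown rounded; full precision is carried through to the final answer.)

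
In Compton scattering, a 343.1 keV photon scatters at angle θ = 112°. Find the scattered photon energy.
178.4236 keV

First convert energy to wavelength:
λ = hc/E, with hc ≈ 1239.842 keV·pm (i.e. 1239.842 eV·nm)

For E = 343.1 keV = 343100 eV:
λ = 1239.842 keV·pm / 343.1 keV
λ = 3.6136 pm

Calculate the Compton shift:
Δλ = λ_C(1 - cos(112°)) = 2.4263 × 1.3746
Δλ = 3.3352 pm

Final wavelength:
λ' = 3.6136 + 3.3352 = 6.9489 pm

Final energy:
E' = hc/λ' = 1239.842 / 6.9489 = 178.4236 keV

(Intermediate values are shown rounded; full precision is carried through to the final answer.)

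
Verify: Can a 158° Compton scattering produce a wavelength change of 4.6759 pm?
Yes, consistent

Calculate the expected shift for θ = 158°:

Δλ_expected = λ_C(1 - cos(158°))
Δλ_expected = 2.4263 × (1 - cos(158°))
Δλ_expected = 2.4263 × 1.9272
Δλ_expected = 4.6759 pm

Given shift: 4.6759 pm
Expected shift: 4.6759 pm
Difference: 0.0000 pm

The values match. This is consistent with Compton scattering at the stated angle.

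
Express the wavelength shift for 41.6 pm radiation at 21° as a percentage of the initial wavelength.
0.3874%

Calculate the Compton shift:
Δλ = λ_C(1 - cos(21°))
Δλ = 2.4263 × (1 - cos(21°))
Δλ = 2.4263 × 0.0664
Δλ = 0.1612 pm

Percentage change:
(Δλ/λ₀) × 100 = (0.1612/41.6) × 100
= 0.3874%

(Intermediate values are shown rounded; full precision is carried through to the final answer.)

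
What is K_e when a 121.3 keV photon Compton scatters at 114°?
30.3656 keV

By energy conservation: K_e = E_initial - E_final

First find the scattered photon energy:
Initial wavelength: λ = hc/E = 10.2213 pm
Compton shift: Δλ = λ_C(1 - cos(114°)) = 3.4132 pm
Final wavelength: λ' = 10.2213 + 3.4132 = 13.6345 pm
Final photon energy: E' = hc/λ' = 90.9344 keV

Electron kinetic energy:
K_e = E - E' = 121.3000 - 90.9344 = 30.3656 keV

(Intermediate values are shown rounded; full precision is carried through to the final answer.)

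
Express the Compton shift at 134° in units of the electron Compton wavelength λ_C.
1.6947 λ_C

The Compton shift formula is:
Δλ = λ_C(1 - cos θ)

Dividing both sides by λ_C:
Δλ/λ_C = 1 - cos θ

For θ = 134°:
Δλ/λ_C = 1 - cos(134°)
Δλ/λ_C = 1 - -0.6947
Δλ/λ_C = 1.6947

This means the shift is 1.6947 × λ_C = 4.1118 pm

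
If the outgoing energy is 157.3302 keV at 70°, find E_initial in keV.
197.3000 keV

Convert final energy to wavelength (hc ≈ 1239.842 keV·pm):
λ' = hc/E' = 1239.842 / 157.3302 = 7.8805 pm

Calculate the Compton shift:
Δλ = λ_C(1 - cos(70°))
Δλ = 2.4263 × (1 - cos(70°))
Δλ = 1.5965 pm

Initial wavelength:
λ = λ' - Δλ = 7.8805 - 1.5965 = 6.2840 pm

Initial energy:
E = hc/λ = 1239.842 / 6.2840 = 197.3000 keV

(Intermediate values are shown rounded; full precision is carried through to the final answer.)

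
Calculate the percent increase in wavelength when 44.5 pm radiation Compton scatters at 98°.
6.2112%

Calculate the Compton shift:
Δλ = λ_C(1 - cos(98°))
Δλ = 2.4263 × (1 - cos(98°))
Δλ = 2.4263 × 1.1392
Δλ = 2.7640 pm

Percentage change:
(Δλ/λ₀) × 100 = (2.7640/44.5) × 100
= 6.2112%

(Intermediate values are shown rounded; full precision is carried through to the final answer.)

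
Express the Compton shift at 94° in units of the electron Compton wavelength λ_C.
1.0698 λ_C

The Compton shift formula is:
Δλ = λ_C(1 - cos θ)

Dividing both sides by λ_C:
Δλ/λ_C = 1 - cos θ

For θ = 94°:
Δλ/λ_C = 1 - cos(94°)
Δλ/λ_C = 1 - -0.0698
Δλ/λ_C = 1.0698

This means the shift is 1.0698 × λ_C = 2.5956 pm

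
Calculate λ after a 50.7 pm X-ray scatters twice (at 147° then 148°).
59.6451 pm

Apply Compton shift twice:

First scattering at θ₁ = 147°:
Δλ₁ = λ_C(1 - cos(147°))
Δλ₁ = 2.4263 × 1.8387
Δλ₁ = 4.4612 pm

After first scattering:
λ₁ = 50.7 + 4.4612 = 55.1612 pm

Second scattering at θ₂ = 148°:
Δλ₂ = λ_C(1 - cos(148°))
Δλ₂ = 2.4263 × 1.8480
Δλ₂ = 4.4839 pm

Final wavelength:
λ₂ = 55.1612 + 4.4839 = 59.6451 pm

Total shift: Δλ_total = 4.4612 + 4.4839 = 8.9451 pm

(Intermediate values are shown rounded; full precision is carried through to the final answer.)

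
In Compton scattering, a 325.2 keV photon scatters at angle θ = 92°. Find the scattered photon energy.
196.0677 keV

First convert energy to wavelength:
λ = hc/E, with hc ≈ 1239.842 keV·pm (i.e. 1239.842 eV·nm)

For E = 325.2 keV = 325200 eV:
λ = 1239.842 keV·pm / 325.2 keV
λ = 3.8126 pm

Calculate the Compton shift:
Δλ = λ_C(1 - cos(92°)) = 2.4263 × 1.0349
Δλ = 2.5110 pm

Final wavelength:
λ' = 3.8126 + 2.5110 = 6.3235 pm

Final energy:
E' = hc/λ' = 1239.842 / 6.3235 = 196.0677 keV

(Intermediate values are shown rounded; full precision is carried through to the final answer.)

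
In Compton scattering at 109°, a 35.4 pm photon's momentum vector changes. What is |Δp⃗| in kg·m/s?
2.9222e-23 kg·m/s

Photon momentum magnitude is p = h/λ.

Initial momentum:
p₀ = h/λ = 6.6261e-34/3.5400e-11 = 1.8718e-23 kg·m/s

After scattering:
λ' = λ + Δλ = 35.4 + 3.2162 = 38.6162 pm
p' = h/λ' = 6.6261e-34/3.8616e-11 = 1.7159e-23 kg·m/s

Momentum is a vector; the scattered photon's direction makes angle θ = 109° with the incident direction. The magnitude of the vector change Δp⃗ = p⃗₀ − p⃗' is found from the law of cosines:
|Δp⃗|² = p₀² + p'² − 2p₀p'cos θ
|Δp⃗|² = (1.8718e-23)² + (1.7159e-23)² − 2·1.8718e-23·1.7159e-23·cos(109°)
|Δp⃗| = 2.9222e-23 kg·m/s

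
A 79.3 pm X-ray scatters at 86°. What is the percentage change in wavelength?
2.8462%

Calculate the Compton shift:
Δλ = λ_C(1 - cos(86°))
Δλ = 2.4263 × (1 - cos(86°))
Δλ = 2.4263 × 0.9302
Δλ = 2.2571 pm

Percentage change:
(Δλ/λ₀) × 100 = (2.2571/79.3) × 100
= 2.8462%

(Intermediate values are shown rounded; full precision is carried through to the final answer.)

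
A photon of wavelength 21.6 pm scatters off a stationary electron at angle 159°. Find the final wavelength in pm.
26.2915 pm

Using the Compton scattering formula:
λ' = λ + Δλ = λ + λ_C(1 - cos θ)

Given:
- Initial wavelength λ = 21.6 pm
- Scattering angle θ = 159°
- Compton wavelength λ_C ≈ 2.4263 pm

Calculate the shift:
Δλ = 2.4263 × (1 - cos(159°))
Δλ = 2.4263 × 1.9336
Δλ = 4.6915 pm

Final wavelength:
λ' = 21.6 + 4.6915 = 26.2915 pm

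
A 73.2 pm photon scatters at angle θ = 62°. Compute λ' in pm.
74.4872 pm

Using the Compton scattering formula:
λ' = λ + Δλ = λ + λ_C(1 - cos θ)

Given:
- Initial wavelength λ = 73.2 pm
- Scattering angle θ = 62°
- Compton wavelength λ_C ≈ 2.4263 pm

Calculate the shift:
Δλ = 2.4263 × (1 - cos(62°))
Δλ = 2.4263 × 0.5305
Δλ = 1.2872 pm

Final wavelength:
λ' = 73.2 + 1.2872 = 74.4872 pm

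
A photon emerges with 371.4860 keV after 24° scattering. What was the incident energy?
396.4000 keV

Convert final energy to wavelength (hc ≈ 1239.842 keV·pm):
λ' = hc/E' = 1239.842 / 371.4860 = 3.3375 pm

Calculate the Compton shift:
Δλ = λ_C(1 - cos(24°))
Δλ = 2.4263 × (1 - cos(24°))
Δλ = 0.2098 pm

Initial wavelength:
λ = λ' - Δλ = 3.3375 - 0.2098 = 3.1278 pm

Initial energy:
E = hc/λ = 1239.842 / 3.1278 = 396.4000 keV

(Intermediate values are shown rounded; full precision is carried through to the final answer.)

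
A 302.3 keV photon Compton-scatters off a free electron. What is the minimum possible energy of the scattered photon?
138.4682 keV (at θ = 180°)

The scattered photon has minimum energy when its wavelength is maximum, i.e., when the Compton shift Δλ = λ_C(1 − cos θ) is maximum. This occurs at θ = 180° (backscattering), giving Δλ_max = 2λ_C = 4.8526 pm.

Initial wavelength: λ₀ = hc/E₀ = 4.1014 pm
Maximum final wavelength: λ'_max = λ₀ + 2λ_C = 4.1014 + 4.8526 = 8.9540 pm
Minimum final energy: E'_min = hc/λ'_max = 138.4682 keV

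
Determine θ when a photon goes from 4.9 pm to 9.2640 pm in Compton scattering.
143.00°

First find the wavelength shift:
Δλ = λ' - λ = 9.2640 - 4.9 = 4.3640 pm

Using Δλ = λ_C(1 - cos θ), with λ_C = h/(m_e·c) ≈ 2.42631024 pm:
cos θ = 1 - Δλ/λ_C
cos θ = 1 - 4.3640/2.42631024
cos θ = -0.798616

θ = arccos(-0.798616)
θ = 143.00°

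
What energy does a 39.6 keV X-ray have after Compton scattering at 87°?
36.8908 keV

First convert energy to wavelength:
λ = hc/E, with hc ≈ 1239.842 keV·pm (i.e. 1239.842 eV·nm)

For E = 39.6 keV = 39600 eV:
λ = 1239.842 keV·pm / 39.6 keV
λ = 31.3091 pm

Calculate the Compton shift:
Δλ = λ_C(1 - cos(87°)) = 2.4263 × 0.9477
Δλ = 2.2993 pm

Final wavelength:
λ' = 31.3091 + 2.2993 = 33.6085 pm

Final energy:
E' = hc/λ' = 1239.842 / 33.6085 = 36.8908 keV

(Intermediate values are shown rounded; full precision is carried through to the final answer.)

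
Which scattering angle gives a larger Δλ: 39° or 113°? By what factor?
113° produces the larger shift by a factor of 6.241

Calculate both shifts using Δλ = λ_C(1 - cos θ):

For θ₁ = 39°:
Δλ₁ = 2.4263 × (1 - cos(39°))
Δλ₁ = 2.4263 × 0.2229
Δλ₁ = 0.5407 pm

For θ₂ = 113°:
Δλ₂ = 2.4263 × (1 - cos(113°))
Δλ₂ = 2.4263 × 1.3907
Δλ₂ = 3.3743 pm

The 113° angle produces the larger shift.
Ratio: 3.3743/0.5407 = 6.241

(Intermediate values are shown rounded; full precision is carried through to the final answer.)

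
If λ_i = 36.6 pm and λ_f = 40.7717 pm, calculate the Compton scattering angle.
136.00°

First find the wavelength shift:
Δλ = λ' - λ = 40.7717 - 36.6 = 4.1717 pm

Using Δλ = λ_C(1 - cos θ), with λ_C = h/(m_e·c) ≈ 2.42631024 pm:
cos θ = 1 - Δλ/λ_C
cos θ = 1 - 4.1717/2.42631024
cos θ = -0.719360

θ = arccos(-0.719360)
θ = 136.00°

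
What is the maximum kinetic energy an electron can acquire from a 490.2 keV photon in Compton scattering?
322.2425 keV

Maximum energy transfer occurs at θ = 180° (backscattering).

Initial photon: E₀ = 490.2 keV → λ₀ = 2.5293 pm

Maximum Compton shift (at 180°):
Δλ_max = 2λ_C = 2 × 2.4263 = 4.8526 pm

Final wavelength:
λ' = 2.5293 + 4.8526 = 7.3819 pm

Minimum photon energy (maximum energy to electron):
E'_min = hc/λ' = 167.9575 keV

Maximum electron kinetic energy:
K_max = E₀ - E'_min = 490.2000 - 167.9575 = 322.2425 keV

(Intermediate values are shown rounded; full precision is carried through to the final answer.)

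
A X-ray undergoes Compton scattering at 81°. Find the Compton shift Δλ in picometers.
2.0468 pm

Using the Compton scattering formula:
Δλ = λ_C(1 - cos θ)

where λ_C = h/(m_e·c) ≈ 2.4263 pm is the Compton wavelength of an electron.

For θ = 81°:
cos(81°) = 0.1564
1 - cos(81°) = 0.8436

Δλ = 2.4263 × 0.8436
Δλ = 2.0468 pm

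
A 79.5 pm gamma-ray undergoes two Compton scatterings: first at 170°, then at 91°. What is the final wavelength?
86.7844 pm

Apply Compton shift twice:

First scattering at θ₁ = 170°:
Δλ₁ = λ_C(1 - cos(170°))
Δλ₁ = 2.4263 × 1.9848
Δλ₁ = 4.8158 pm

After first scattering:
λ₁ = 79.5 + 4.8158 = 84.3158 pm

Second scattering at θ₂ = 91°:
Δλ₂ = λ_C(1 - cos(91°))
Δλ₂ = 2.4263 × 1.0175
Δλ₂ = 2.4687 pm

Final wavelength:
λ₂ = 84.3158 + 2.4687 = 86.7844 pm

Total shift: Δλ_total = 4.8158 + 2.4687 = 7.2844 pm

(Intermediate values are shown rounded; full precision is carried through to the final answer.)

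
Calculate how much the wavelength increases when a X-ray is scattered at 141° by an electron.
4.3119 pm

Using the Compton scattering formula:
Δλ = λ_C(1 - cos θ)

where λ_C = h/(m_e·c) ≈ 2.4263 pm is the Compton wavelength of an electron.

For θ = 141°:
cos(141°) = -0.7771
1 - cos(141°) = 1.7771

Δλ = 2.4263 × 1.7771
Δλ = 4.3119 pm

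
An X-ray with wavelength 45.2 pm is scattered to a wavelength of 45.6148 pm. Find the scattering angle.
34.00°

First find the wavelength shift:
Δλ = λ' - λ = 45.6148 - 45.2 = 0.4148 pm

Using Δλ = λ_C(1 - cos θ), with λ_C = h/(m_e·c) ≈ 2.42631024 pm:
cos θ = 1 - Δλ/λ_C
cos θ = 1 - 0.4148/2.42631024
cos θ = 0.829041

θ = arccos(0.829041)
θ = 34.00°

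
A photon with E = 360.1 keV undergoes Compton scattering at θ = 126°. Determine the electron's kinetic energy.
190.1541 keV

By energy conservation: K_e = E_initial - E_final

First find the scattered photon energy:
Initial wavelength: λ = hc/E = 3.4430 pm
Compton shift: Δλ = λ_C(1 - cos(126°)) = 3.8525 pm
Final wavelength: λ' = 3.4430 + 3.8525 = 7.2955 pm
Final photon energy: E' = hc/λ' = 169.9459 keV

Electron kinetic energy:
K_e = E - E' = 360.1000 - 169.9459 = 190.1541 keV

(Intermediate values are shown rounded; full precision is carried through to the final answer.)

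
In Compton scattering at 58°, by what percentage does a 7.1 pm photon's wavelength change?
16.0642%

Calculate the Compton shift:
Δλ = λ_C(1 - cos(58°))
Δλ = 2.4263 × (1 - cos(58°))
Δλ = 2.4263 × 0.4701
Δλ = 1.1406 pm

Percentage change:
(Δλ/λ₀) × 100 = (1.1406/7.1) × 100
= 16.0642%

(Intermediate values are shown rounded; full precision is carried through to the final answer.)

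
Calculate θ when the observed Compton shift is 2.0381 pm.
80.79°

From the Compton formula Δλ = λ_C(1 - cos θ), we can solve for θ:

cos θ = 1 - Δλ/λ_C

Given:
- Δλ = 2.0381 pm
- λ_C = h/(m_e·c) ≈ 2.42631024 pm

cos θ = 1 - 2.0381/2.42631024
cos θ = 1 - 0.840000
cos θ = 0.160000

θ = arccos(0.160000)
θ = 80.79°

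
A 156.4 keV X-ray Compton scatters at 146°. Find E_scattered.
100.2687 keV

First convert energy to wavelength:
λ = hc/E, with hc ≈ 1239.842 keV·pm (i.e. 1239.842 eV·nm)

For E = 156.4 keV = 156400 eV:
λ = 1239.842 keV·pm / 156.4 keV
λ = 7.9274 pm

Calculate the Compton shift:
Δλ = λ_C(1 - cos(146°)) = 2.4263 × 1.8290
Δλ = 4.4378 pm

Final wavelength:
λ' = 7.9274 + 4.4378 = 12.3652 pm

Final energy:
E' = hc/λ' = 1239.842 / 12.3652 = 100.2687 keV

(Intermediate values are shown rounded; full precision is carried through to the final answer.)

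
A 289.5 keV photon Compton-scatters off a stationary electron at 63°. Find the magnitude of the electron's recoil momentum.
1.4595e-22 kg·m/s

The electron is initially at rest, so by conservation of momentum:
p⃗_e = p⃗₀ − p⃗'  (incident photon momentum minus scattered photon momentum)

Photon momentum magnitudes (p = h/λ = E/c):
λ₀ = hc/E₀ = 4.2827 pm → p₀ = h/λ₀ = 1.5472e-22 kg·m/s
Δλ = λ_C(1 − cos 63°) = 1.3248 pm
λ' = 5.6075 pm → p' = h/λ' = 1.1816e-22 kg·m/s

The scattered photon makes angle θ = 63° with the incident direction, so by the law of cosines:
|p⃗_e|² = p₀² + p'² − 2p₀p'cos θ
|p⃗_e|² = (1.5472e-22)² + (1.1816e-22)² − 2·1.5472e-22·1.1816e-22·cos(63°)
|p⃗_e| = 1.4595e-22 kg·m/s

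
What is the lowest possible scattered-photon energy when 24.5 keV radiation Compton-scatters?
22.3562 keV (at θ = 180°)

The scattered photon has minimum energy when its wavelength is maximum, i.e., when the Compton shift Δλ = λ_C(1 − cos θ) is maximum. This occurs at θ = 180° (backscattering), giving Δλ_max = 2λ_C = 4.8526 pm.

Initial wavelength: λ₀ = hc/E₀ = 50.6058 pm
Maximum final wavelength: λ'_max = λ₀ + 2λ_C = 50.6058 + 4.8526 = 55.4584 pm
Minimum final energy: E'_min = hc/λ'_max = 22.3562 keV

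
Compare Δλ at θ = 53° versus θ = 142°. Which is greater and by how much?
142° produces the larger shift by a factor of 4.490

Calculate both shifts using Δλ = λ_C(1 - cos θ):

For θ₁ = 53°:
Δλ₁ = 2.4263 × (1 - cos(53°))
Δλ₁ = 2.4263 × 0.3982
Δλ₁ = 0.9661 pm

For θ₂ = 142°:
Δλ₂ = 2.4263 × (1 - cos(142°))
Δλ₂ = 2.4263 × 1.7880
Δλ₂ = 4.3383 pm

The 142° angle produces the larger shift.
Ratio: 4.3383/0.9661 = 4.490

(Intermediate values are shown rounded; full precision is carried through to the final answer.)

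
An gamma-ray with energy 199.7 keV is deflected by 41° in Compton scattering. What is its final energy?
182.2313 keV

First convert energy to wavelength:
λ = hc/E, with hc ≈ 1239.842 keV·pm (i.e. 1239.842 eV·nm)

For E = 199.7 keV = 199700 eV:
λ = 1239.842 keV·pm / 199.7 keV
λ = 6.2085 pm

Calculate the Compton shift:
Δλ = λ_C(1 - cos(41°)) = 2.4263 × 0.2453
Δλ = 0.5952 pm

Final wavelength:
λ' = 6.2085 + 0.5952 = 6.8037 pm

Final energy:
E' = hc/λ' = 1239.842 / 6.8037 = 182.2313 keV

(Intermediate values are shown rounded; full precision is carried through to the final answer.)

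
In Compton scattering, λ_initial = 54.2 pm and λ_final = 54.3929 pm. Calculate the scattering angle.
23.00°

First find the wavelength shift:
Δλ = λ' - λ = 54.3929 - 54.2 = 0.1929 pm

Using Δλ = λ_C(1 - cos θ), with λ_C = h/(m_e·c) ≈ 2.42631024 pm:
cos θ = 1 - Δλ/λ_C
cos θ = 1 - 0.1929/2.42631024
cos θ = 0.920497

θ = arccos(0.920497)
θ = 23.00°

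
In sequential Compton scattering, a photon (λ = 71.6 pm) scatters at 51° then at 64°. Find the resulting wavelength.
73.8621 pm

Apply Compton shift twice:

First scattering at θ₁ = 51°:
Δλ₁ = λ_C(1 - cos(51°))
Δλ₁ = 2.4263 × 0.3707
Δλ₁ = 0.8994 pm

After first scattering:
λ₁ = 71.6 + 0.8994 = 72.4994 pm

Second scattering at θ₂ = 64°:
Δλ₂ = λ_C(1 - cos(64°))
Δλ₂ = 2.4263 × 0.5616
Δλ₂ = 1.3627 pm

Final wavelength:
λ₂ = 72.4994 + 1.3627 = 73.8621 pm

Total shift: Δλ_total = 0.8994 + 1.3627 = 2.2621 pm

(Intermediate values are shown rounded; full precision is carried through to the final answer.)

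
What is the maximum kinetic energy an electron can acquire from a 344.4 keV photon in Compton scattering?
197.7187 keV

Maximum energy transfer occurs at θ = 180° (backscattering).

Initial photon: E₀ = 344.4 keV → λ₀ = 3.6000 pm

Maximum Compton shift (at 180°):
Δλ_max = 2λ_C = 2 × 2.4263 = 4.8526 pm

Final wavelength:
λ' = 3.6000 + 4.8526 = 8.4526 pm

Minimum photon energy (maximum energy to electron):
E'_min = hc/λ' = 146.6813 keV

Maximum electron kinetic energy:
K_max = E₀ - E'_min = 344.4000 - 146.6813 = 197.7187 keV

(Intermediate values are shown rounded; full precision is carried through to the final answer.)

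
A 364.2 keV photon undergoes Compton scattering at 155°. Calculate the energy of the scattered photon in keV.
154.4093 keV

First convert energy to wavelength:
λ = hc/E, with hc ≈ 1239.842 keV·pm (i.e. 1239.842 eV·nm)

For E = 364.2 keV = 364200 eV:
λ = 1239.842 keV·pm / 364.2 keV
λ = 3.4043 pm

Calculate the Compton shift:
Δλ = λ_C(1 - cos(155°)) = 2.4263 × 1.9063
Δλ = 4.6253 pm

Final wavelength:
λ' = 3.4043 + 4.6253 = 8.0296 pm

Final energy:
E' = hc/λ' = 1239.842 / 8.0296 = 154.4093 keV

(Intermediate values are shown rounded; full precision is carried through to the final answer.)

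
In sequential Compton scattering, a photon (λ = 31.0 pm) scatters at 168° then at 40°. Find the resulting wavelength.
36.3672 pm

Apply Compton shift twice:

First scattering at θ₁ = 168°:
Δλ₁ = λ_C(1 - cos(168°))
Δλ₁ = 2.4263 × 1.9781
Δλ₁ = 4.7996 pm

After first scattering:
λ₁ = 31.0 + 4.7996 = 35.7996 pm

Second scattering at θ₂ = 40°:
Δλ₂ = λ_C(1 - cos(40°))
Δλ₂ = 2.4263 × 0.2340
Δλ₂ = 0.5676 pm

Final wavelength:
λ₂ = 35.7996 + 0.5676 = 36.3672 pm

Total shift: Δλ_total = 4.7996 + 0.5676 = 5.3672 pm

(Intermediate values are shown rounded; full precision is carried through to the final answer.)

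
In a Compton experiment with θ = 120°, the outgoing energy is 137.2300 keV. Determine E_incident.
229.8000 keV

Convert final energy to wavelength (hc ≈ 1239.842 keV·pm):
λ' = hc/E' = 1239.842 / 137.2300 = 9.0348 pm

Calculate the Compton shift:
Δλ = λ_C(1 - cos(120°))
Δλ = 2.4263 × (1 - cos(120°))
Δλ = 3.6395 pm

Initial wavelength:
λ = λ' - Δλ = 9.0348 - 3.6395 = 5.3953 pm

Initial energy:
E = hc/λ = 1239.842 / 5.3953 = 229.8000 keV

(Intermediate values are shown rounded; full precision is carried through to the final answer.)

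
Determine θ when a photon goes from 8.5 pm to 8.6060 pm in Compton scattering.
17.00°

First find the wavelength shift:
Δλ = λ' - λ = 8.6060 - 8.5 = 0.1060 pm

Using Δλ = λ_C(1 - cos θ), with λ_C = h/(m_e·c) ≈ 2.42631024 pm:
cos θ = 1 - Δλ/λ_C
cos θ = 1 - 0.1060/2.42631024
cos θ = 0.956312

θ = arccos(0.956312)
θ = 17.00°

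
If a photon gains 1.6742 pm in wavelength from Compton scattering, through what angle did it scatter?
71.94°

From the Compton formula Δλ = λ_C(1 - cos θ), we can solve for θ:

cos θ = 1 - Δλ/λ_C

Given:
- Δλ = 1.6742 pm
- λ_C = h/(m_e·c) ≈ 2.42631024 pm

cos θ = 1 - 1.6742/2.42631024
cos θ = 1 - 0.690019
cos θ = 0.309981

θ = arccos(0.309981)
θ = 71.94°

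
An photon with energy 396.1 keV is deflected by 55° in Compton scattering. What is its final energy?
297.6983 keV

First convert energy to wavelength:
λ = hc/E, with hc ≈ 1239.842 keV·pm (i.e. 1239.842 eV·nm)

For E = 396.1 keV = 396100 eV:
λ = 1239.842 keV·pm / 396.1 keV
λ = 3.1301 pm

Calculate the Compton shift:
Δλ = λ_C(1 - cos(55°)) = 2.4263 × 0.4264
Δλ = 1.0346 pm

Final wavelength:
λ' = 3.1301 + 1.0346 = 4.1648 pm

Final energy:
E' = hc/λ' = 1239.842 / 4.1648 = 297.6983 keV

(Intermediate values are shown rounded; full precision is carried through to the final answer.)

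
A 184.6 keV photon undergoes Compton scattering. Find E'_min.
107.1694 keV (at θ = 180°)

The scattered photon has minimum energy when its wavelength is maximum, i.e., when the Compton shift Δλ = λ_C(1 − cos θ) is maximum. This occurs at θ = 180° (backscattering), giving Δλ_max = 2λ_C = 4.8526 pm.

Initial wavelength: λ₀ = hc/E₀ = 6.7164 pm
Maximum final wavelength: λ'_max = λ₀ + 2λ_C = 6.7164 + 4.8526 = 11.5690 pm
Minimum final energy: E'_min = hc/λ'_max = 107.1694 keV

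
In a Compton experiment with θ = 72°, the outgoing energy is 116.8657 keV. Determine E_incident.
138.8000 keV

Convert final energy to wavelength (hc ≈ 1239.842 keV·pm):
λ' = hc/E' = 1239.842 / 116.8657 = 10.6091 pm

Calculate the Compton shift:
Δλ = λ_C(1 - cos(72°))
Δλ = 2.4263 × (1 - cos(72°))
Δλ = 1.6765 pm

Initial wavelength:
λ = λ' - Δλ = 10.6091 - 1.6765 = 8.9326 pm

Initial energy:
E = hc/λ = 1239.842 / 8.9326 = 138.8000 keV

(Intermediate values are shown rounded; full precision is carried through to the final answer.)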